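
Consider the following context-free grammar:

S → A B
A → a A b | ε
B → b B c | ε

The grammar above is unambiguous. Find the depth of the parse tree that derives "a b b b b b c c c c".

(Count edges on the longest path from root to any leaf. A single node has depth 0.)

6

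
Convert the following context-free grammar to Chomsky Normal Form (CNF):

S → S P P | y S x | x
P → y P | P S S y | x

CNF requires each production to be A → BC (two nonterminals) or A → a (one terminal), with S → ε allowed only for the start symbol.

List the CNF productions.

TY → y; TX → x; S → x; P → x; S → S X0; X0 → P P; S → TY X1; X1 → S TX; P → TY P; P → P X2; X2 → S X3; X3 → S TY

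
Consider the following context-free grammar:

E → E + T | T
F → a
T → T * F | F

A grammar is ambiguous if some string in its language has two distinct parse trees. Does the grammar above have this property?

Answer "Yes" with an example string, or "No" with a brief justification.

No - the grammar is unambiguous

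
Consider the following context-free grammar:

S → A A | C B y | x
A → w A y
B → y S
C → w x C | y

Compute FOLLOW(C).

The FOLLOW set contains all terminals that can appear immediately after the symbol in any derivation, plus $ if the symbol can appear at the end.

We compute FOLLOW(C) using the standard algorithm.
FOLLOW(S) starts with {$}.
FIRST(A) = {w}
FIRST(B) = {y}
FIRST(C) = {w, y}
FIRST(S) = {w, x, y}
FOLLOW(A) = {$, w, y}
FOLLOW(B) = {y}
FOLLOW(C) = {y}
FOLLOW(S) = {$, y}
Therefore, FOLLOW(C) = {y}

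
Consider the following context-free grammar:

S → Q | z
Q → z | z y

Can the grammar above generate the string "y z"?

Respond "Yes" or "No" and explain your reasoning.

No - no valid derivation exists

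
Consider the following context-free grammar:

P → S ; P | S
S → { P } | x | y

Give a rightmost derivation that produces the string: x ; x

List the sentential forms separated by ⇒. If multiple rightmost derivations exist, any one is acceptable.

P ⇒ S ; P ⇒ S ; S ⇒ S ; x ⇒ x ; x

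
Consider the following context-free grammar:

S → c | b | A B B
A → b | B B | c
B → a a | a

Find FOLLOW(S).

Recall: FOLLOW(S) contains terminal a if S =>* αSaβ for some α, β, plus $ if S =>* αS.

We compute FOLLOW(S) using the standard algorithm.
FOLLOW(S) starts with {$}.
FIRST(A) = {a, b, c}
FIRST(B) = {a}
FIRST(S) = {a, b, c}
FOLLOW(A) = {a}
FOLLOW(B) = {$, a}
FOLLOW(S) = {$}
Therefore, FOLLOW(S) = {$}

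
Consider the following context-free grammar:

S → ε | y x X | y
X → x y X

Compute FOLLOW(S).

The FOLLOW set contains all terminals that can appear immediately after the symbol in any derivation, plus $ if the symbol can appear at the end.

We compute FOLLOW(S) using the standard algorithm.
FOLLOW(S) starts with {$}.
FIRST(S) = {y, ε}
FIRST(X) = {x}
FOLLOW(S) = {$}
FOLLOW(X) = {$}
Therefore, FOLLOW(S) = {$}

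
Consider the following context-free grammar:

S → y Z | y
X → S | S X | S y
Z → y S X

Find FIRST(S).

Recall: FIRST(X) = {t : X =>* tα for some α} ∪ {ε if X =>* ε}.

We compute FIRST(S) using the standard algorithm.
FIRST(S) = {y}
FIRST(X) = {y}
FIRST(Z) = {y}
Therefore, FIRST(S) = {y}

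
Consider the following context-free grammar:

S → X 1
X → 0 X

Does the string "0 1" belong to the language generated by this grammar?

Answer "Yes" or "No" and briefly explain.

No - no valid derivation exists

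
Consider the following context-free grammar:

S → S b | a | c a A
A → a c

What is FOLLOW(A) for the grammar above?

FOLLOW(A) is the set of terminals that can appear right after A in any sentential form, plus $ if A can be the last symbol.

We compute FOLLOW(A) using the standard algorithm.
FOLLOW(S) starts with {$}.
FIRST(A) = {a}
FIRST(S) = {a, c}
FOLLOW(A) = {$, b}
FOLLOW(S) = {$, b}
Therefore, FOLLOW(A) = {$, b}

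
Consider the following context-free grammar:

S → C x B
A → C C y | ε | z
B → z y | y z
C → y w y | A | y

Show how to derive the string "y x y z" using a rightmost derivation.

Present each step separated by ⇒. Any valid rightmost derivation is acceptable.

S ⇒ C x B ⇒ C x y z ⇒ y x y z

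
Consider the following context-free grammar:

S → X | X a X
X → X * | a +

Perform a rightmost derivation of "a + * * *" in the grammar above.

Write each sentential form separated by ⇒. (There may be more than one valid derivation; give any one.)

S ⇒ X ⇒ X * ⇒ X * * ⇒ X * * * ⇒ a + * * *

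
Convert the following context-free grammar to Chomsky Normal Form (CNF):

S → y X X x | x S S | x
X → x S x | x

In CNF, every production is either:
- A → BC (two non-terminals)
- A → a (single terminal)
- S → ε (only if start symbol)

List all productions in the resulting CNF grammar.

TY → y; TX → x; S → x; X → x; S → TY X0; X0 → X X1; X1 → X TX; S → TX X2; X2 → S S; X → TX X3; X3 → S TX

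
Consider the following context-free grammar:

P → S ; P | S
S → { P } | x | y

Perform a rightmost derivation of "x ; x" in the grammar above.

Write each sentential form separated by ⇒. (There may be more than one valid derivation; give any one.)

P ⇒ S ; P ⇒ S ; S ⇒ S ; x ⇒ x ; x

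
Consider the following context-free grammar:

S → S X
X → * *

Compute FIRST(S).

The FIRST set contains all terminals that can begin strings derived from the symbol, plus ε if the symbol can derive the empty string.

We compute FIRST(S) using the standard algorithm.
FIRST(S) = {}
FIRST(X) = {*}
Therefore, FIRST(S) = {}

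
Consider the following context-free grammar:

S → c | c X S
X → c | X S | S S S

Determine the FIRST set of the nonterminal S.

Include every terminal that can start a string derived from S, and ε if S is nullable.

We compute FIRST(S) using the standard algorithm.
FIRST(S) = {c}
FIRST(X) = {c}
Therefore, FIRST(S) = {c}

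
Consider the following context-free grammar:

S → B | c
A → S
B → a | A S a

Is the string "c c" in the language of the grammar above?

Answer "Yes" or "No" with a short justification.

No - no valid derivation exists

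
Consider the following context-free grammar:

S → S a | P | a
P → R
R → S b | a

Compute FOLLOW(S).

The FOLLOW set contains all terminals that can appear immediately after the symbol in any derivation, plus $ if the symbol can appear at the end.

We compute FOLLOW(S) using the standard algorithm.
FOLLOW(S) starts with {$}.
FIRST(P) = {a}
FIRST(R) = {a}
FIRST(S) = {a}
FOLLOW(P) = {$, a, b}
FOLLOW(R) = {$, a, b}
FOLLOW(S) = {$, a, b}
Therefore, FOLLOW(S) = {$, a, b}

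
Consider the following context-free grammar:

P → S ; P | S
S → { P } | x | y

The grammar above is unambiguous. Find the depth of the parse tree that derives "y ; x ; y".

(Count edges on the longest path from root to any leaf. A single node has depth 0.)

4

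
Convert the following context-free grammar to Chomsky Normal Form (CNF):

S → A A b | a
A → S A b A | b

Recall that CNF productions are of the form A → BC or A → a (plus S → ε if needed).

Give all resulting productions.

TB → b; S → a; A → b; S → A X0; X0 → A TB; A → S X1; X1 → A X2; X2 → TB A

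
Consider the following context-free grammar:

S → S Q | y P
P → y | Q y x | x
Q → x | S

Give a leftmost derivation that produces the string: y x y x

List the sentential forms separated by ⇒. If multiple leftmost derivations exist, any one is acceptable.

S ⇒ y P ⇒ y Q y x ⇒ y x y x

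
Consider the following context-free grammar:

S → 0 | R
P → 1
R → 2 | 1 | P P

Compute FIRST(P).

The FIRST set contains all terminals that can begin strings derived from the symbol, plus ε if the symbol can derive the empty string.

We compute FIRST(P) using the standard algorithm.
FIRST(P) = {1}
FIRST(R) = {1, 2}
FIRST(S) = {0, 1, 2}
Therefore, FIRST(P) = {1}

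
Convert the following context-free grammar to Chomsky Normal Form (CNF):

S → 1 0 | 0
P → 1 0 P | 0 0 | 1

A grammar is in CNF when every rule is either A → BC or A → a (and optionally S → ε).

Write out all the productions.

T1 → 1; T0 → 0; S → 0; P → 1; S → T1 T0; P → T1 X0; X0 → T0 P; P → T0 T0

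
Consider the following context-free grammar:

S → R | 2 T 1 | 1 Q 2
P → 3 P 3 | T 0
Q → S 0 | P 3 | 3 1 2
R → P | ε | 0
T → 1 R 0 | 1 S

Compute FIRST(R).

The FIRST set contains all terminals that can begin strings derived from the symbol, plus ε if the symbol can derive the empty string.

We compute FIRST(R) using the standard algorithm.
FIRST(P) = {1, 3}
FIRST(Q) = {0, 1, 2, 3}
FIRST(R) = {0, 1, 3, ε}
FIRST(S) = {0, 1, 2, 3, ε}
FIRST(T) = {1}
Therefore, FIRST(R) = {0, 1, 3, ε}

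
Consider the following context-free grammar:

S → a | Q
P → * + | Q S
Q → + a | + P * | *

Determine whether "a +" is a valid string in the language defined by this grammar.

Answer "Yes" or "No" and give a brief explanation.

No - no valid derivation exists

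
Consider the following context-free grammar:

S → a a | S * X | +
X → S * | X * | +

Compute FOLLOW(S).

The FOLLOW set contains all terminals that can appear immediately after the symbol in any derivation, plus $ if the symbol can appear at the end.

We compute FOLLOW(S) using the standard algorithm.
FOLLOW(S) starts with {$}.
FIRST(S) = {+, a}
FIRST(X) = {+, a}
FOLLOW(S) = {$, *}
FOLLOW(X) = {$, *}
Therefore, FOLLOW(S) = {$, *}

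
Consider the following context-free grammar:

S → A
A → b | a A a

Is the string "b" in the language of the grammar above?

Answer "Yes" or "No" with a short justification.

Yes - a valid derivation exists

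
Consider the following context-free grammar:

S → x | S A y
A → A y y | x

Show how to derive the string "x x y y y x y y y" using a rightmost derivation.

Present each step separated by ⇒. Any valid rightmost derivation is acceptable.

S ⇒ S A y ⇒ S A y y y ⇒ S x y y y ⇒ S A y x y y y ⇒ S A y y y x y y y ⇒ S x y y y x y y y ⇒ x x y y y x y y y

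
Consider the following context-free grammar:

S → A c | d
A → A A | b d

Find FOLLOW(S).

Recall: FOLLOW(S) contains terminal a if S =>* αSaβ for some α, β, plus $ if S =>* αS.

We compute FOLLOW(S) using the standard algorithm.
FOLLOW(S) starts with {$}.
FIRST(A) = {b}
FIRST(S) = {b, d}
FOLLOW(A) = {b, c}
FOLLOW(S) = {$}
Therefore, FOLLOW(S) = {$}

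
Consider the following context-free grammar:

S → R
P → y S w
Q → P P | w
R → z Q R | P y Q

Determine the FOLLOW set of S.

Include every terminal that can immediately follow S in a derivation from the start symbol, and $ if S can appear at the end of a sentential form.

We compute FOLLOW(S) using the standard algorithm.
FOLLOW(S) starts with {$}.
FIRST(P) = {y}
FIRST(Q) = {w, y}
FIRST(R) = {y, z}
FIRST(S) = {y, z}
FOLLOW(P) = {$, w, y, z}
FOLLOW(Q) = {$, w, y, z}
FOLLOW(R) = {$, w}
FOLLOW(S) = {$, w}
Therefore, FOLLOW(S) = {$, w}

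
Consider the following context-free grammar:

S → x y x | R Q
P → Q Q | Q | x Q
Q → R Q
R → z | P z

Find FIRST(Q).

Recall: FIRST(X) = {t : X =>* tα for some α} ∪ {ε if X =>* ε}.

We compute FIRST(Q) using the standard algorithm.
FIRST(P) = {x, z}
FIRST(Q) = {x, z}
FIRST(R) = {x, z}
FIRST(S) = {x, z}
Therefore, FIRST(Q) = {x, z}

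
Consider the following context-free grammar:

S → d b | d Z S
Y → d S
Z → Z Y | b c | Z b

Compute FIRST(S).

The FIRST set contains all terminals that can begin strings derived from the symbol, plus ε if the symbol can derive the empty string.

We compute FIRST(S) using the standard algorithm.
FIRST(S) = {d}
FIRST(Y) = {d}
FIRST(Z) = {b}
Therefore, FIRST(S) = {d}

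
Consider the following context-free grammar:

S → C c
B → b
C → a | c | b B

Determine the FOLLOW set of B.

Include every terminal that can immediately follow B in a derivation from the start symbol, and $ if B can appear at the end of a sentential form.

We compute FOLLOW(B) using the standard algorithm.
FOLLOW(S) starts with {$}.
FIRST(B) = {b}
FIRST(C) = {a, b, c}
FIRST(S) = {a, b, c}
FOLLOW(B) = {c}
FOLLOW(C) = {c}
FOLLOW(S) = {$}
Therefore, FOLLOW(B) = {c}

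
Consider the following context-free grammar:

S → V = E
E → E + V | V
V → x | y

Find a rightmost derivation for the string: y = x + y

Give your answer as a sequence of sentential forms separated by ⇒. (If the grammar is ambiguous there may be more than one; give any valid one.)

S ⇒ V = E ⇒ V = E + V ⇒ V = E + y ⇒ V = V + y ⇒ V = x + y ⇒ y = x + y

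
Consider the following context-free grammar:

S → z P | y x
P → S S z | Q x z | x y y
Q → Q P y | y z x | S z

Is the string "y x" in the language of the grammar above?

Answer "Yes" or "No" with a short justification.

Yes - a valid derivation exists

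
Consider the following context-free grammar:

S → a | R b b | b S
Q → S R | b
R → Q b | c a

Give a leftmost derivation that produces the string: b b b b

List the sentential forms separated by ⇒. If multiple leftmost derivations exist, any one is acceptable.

S ⇒ R b b ⇒ Q b b b ⇒ b b b b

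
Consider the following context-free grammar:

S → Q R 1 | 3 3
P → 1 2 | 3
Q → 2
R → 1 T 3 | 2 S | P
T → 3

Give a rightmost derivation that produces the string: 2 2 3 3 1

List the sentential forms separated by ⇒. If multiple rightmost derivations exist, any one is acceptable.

S ⇒ Q R 1 ⇒ Q 2 S 1 ⇒ Q 2 3 3 1 ⇒ 2 2 3 3 1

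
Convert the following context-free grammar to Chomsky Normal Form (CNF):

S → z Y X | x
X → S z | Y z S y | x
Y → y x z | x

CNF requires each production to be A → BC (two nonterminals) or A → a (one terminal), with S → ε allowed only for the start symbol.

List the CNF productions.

TZ → z; S → x; TY → y; X → x; TX → x; Y → x; S → TZ X0; X0 → Y X; X → S TZ; X → Y X1; X1 → TZ X2; X2 → S TY; Y → TY X3; X3 → TX TZ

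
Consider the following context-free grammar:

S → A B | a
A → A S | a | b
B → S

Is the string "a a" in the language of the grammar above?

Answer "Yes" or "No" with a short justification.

Yes - a valid derivation exists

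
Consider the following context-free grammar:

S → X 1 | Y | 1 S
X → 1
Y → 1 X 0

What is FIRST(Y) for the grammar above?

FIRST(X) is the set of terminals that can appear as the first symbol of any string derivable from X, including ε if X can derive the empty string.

We compute FIRST(Y) using the standard algorithm.
FIRST(S) = {1}
FIRST(X) = {1}
FIRST(Y) = {1}
Therefore, FIRST(Y) = {1}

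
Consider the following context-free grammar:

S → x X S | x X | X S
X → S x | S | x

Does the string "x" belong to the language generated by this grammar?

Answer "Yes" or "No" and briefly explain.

No - no valid derivation exists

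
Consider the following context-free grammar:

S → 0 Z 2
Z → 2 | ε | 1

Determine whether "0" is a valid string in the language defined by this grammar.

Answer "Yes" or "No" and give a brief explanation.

No - no valid derivation exists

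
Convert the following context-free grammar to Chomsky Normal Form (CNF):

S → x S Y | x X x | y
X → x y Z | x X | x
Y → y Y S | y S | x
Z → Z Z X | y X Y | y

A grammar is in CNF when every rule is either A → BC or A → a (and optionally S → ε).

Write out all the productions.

TX → x; S → y; TY → y; X → x; Y → x; Z → y; S → TX X0; X0 → S Y; S → TX X1; X1 → X TX; X → TX X2; X2 → TY Z; X → TX X; Y → TY X3; X3 → Y S; Y → TY S; Z → Z X4; X4 → Z X; Z → TY X5; X5 → X Y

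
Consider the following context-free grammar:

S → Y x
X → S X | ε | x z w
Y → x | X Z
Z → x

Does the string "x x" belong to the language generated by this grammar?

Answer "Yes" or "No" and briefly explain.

Yes - a valid derivation exists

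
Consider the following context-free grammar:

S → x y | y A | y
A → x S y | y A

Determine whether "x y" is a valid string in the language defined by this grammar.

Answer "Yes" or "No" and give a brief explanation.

Yes - a valid derivation exists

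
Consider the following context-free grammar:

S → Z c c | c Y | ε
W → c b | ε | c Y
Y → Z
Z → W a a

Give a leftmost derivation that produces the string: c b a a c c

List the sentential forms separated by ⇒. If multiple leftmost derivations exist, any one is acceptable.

S ⇒ Z c c ⇒ W a a c c ⇒ c b a a c c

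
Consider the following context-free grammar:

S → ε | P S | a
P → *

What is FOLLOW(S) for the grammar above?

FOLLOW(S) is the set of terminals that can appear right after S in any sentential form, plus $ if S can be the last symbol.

We compute FOLLOW(S) using the standard algorithm.
FOLLOW(S) starts with {$}.
FIRST(P) = {*}
FIRST(S) = {*, a, ε}
FOLLOW(P) = {$, *, a}
FOLLOW(S) = {$}
Therefore, FOLLOW(S) = {$}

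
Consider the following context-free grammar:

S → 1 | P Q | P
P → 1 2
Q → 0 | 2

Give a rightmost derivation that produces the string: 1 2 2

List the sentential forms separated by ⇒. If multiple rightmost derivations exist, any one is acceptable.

S ⇒ P Q ⇒ P 2 ⇒ 1 2 2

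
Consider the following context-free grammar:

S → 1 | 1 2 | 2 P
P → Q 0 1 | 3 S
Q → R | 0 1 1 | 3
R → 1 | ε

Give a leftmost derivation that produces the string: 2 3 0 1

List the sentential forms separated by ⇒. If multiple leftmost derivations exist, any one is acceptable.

S ⇒ 2 P ⇒ 2 Q 0 1 ⇒ 2 3 0 1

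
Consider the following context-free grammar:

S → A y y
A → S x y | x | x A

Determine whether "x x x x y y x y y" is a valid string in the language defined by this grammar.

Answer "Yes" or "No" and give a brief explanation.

No - no valid derivation exists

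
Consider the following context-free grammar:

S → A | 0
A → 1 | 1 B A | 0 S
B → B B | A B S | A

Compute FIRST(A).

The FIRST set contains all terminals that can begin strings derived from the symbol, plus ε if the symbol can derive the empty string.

We compute FIRST(A) using the standard algorithm.
FIRST(A) = {0, 1}
FIRST(B) = {0, 1}
FIRST(S) = {0, 1}
Therefore, FIRST(A) = {0, 1}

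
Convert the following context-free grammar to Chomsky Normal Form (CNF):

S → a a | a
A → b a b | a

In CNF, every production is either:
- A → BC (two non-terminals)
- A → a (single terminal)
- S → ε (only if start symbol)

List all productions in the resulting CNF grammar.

TA → a; S → a; TB → b; A → a; S → TA TA; A → TB X0; X0 → TA TB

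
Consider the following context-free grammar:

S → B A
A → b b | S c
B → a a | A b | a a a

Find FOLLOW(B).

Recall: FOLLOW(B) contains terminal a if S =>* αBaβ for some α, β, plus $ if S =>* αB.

We compute FOLLOW(B) using the standard algorithm.
FOLLOW(S) starts with {$}.
FIRST(A) = {a, b}
FIRST(B) = {a, b}
FIRST(S) = {a, b}
FOLLOW(A) = {$, b, c}
FOLLOW(B) = {a, b}
FOLLOW(S) = {$, c}
Therefore, FOLLOW(B) = {a, b}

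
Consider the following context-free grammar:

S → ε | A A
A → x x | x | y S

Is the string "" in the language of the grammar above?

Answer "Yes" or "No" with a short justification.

Yes - a valid derivation exists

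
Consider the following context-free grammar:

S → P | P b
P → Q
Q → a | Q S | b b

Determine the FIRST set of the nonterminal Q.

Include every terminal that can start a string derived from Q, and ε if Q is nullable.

We compute FIRST(Q) using the standard algorithm.
FIRST(P) = {a, b}
FIRST(Q) = {a, b}
FIRST(S) = {a, b}
Therefore, FIRST(Q) = {a, b}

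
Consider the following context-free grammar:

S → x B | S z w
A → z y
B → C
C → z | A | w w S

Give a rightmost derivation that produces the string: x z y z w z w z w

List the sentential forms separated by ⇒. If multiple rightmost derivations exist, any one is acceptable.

S ⇒ S z w ⇒ S z w z w ⇒ S z w z w z w ⇒ x B z w z w z w ⇒ x C z w z w z w ⇒ x A z w z w z w ⇒ x z y z w z w z w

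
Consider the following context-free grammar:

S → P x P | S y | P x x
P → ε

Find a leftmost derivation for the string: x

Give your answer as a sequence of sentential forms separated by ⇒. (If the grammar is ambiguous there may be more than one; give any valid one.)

S ⇒ P x P ⇒ x P ⇒ x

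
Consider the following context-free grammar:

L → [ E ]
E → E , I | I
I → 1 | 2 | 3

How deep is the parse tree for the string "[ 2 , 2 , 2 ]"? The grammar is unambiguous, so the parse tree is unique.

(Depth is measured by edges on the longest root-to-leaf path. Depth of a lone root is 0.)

5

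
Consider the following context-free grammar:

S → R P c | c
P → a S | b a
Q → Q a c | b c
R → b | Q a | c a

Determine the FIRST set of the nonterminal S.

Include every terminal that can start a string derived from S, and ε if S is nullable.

We compute FIRST(S) using the standard algorithm.
FIRST(P) = {a, b}
FIRST(Q) = {b}
FIRST(R) = {b, c}
FIRST(S) = {b, c}
Therefore, FIRST(S) = {b, c}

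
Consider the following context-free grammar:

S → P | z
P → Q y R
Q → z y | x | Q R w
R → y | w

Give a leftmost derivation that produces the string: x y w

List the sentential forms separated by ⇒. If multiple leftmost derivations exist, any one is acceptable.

S ⇒ P ⇒ Q y R ⇒ x y R ⇒ x y w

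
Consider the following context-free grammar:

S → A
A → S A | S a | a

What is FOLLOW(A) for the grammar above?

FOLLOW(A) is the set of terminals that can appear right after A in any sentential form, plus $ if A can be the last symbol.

We compute FOLLOW(A) using the standard algorithm.
FOLLOW(S) starts with {$}.
FIRST(A) = {a}
FIRST(S) = {a}
FOLLOW(A) = {$, a}
FOLLOW(S) = {$, a}
Therefore, FOLLOW(A) = {$, a}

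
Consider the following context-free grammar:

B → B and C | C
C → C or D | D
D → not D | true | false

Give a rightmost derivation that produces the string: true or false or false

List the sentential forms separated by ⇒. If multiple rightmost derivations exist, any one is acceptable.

B ⇒ C ⇒ C or D ⇒ C or false ⇒ C or D or false ⇒ C or false or false ⇒ D or false or false ⇒ true or false or false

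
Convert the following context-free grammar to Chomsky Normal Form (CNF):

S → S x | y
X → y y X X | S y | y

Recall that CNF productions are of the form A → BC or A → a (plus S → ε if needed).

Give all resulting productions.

TX → x; S → y; TY → y; X → y; S → S TX; X → TY X0; X0 → TY X1; X1 → X X; X → S TY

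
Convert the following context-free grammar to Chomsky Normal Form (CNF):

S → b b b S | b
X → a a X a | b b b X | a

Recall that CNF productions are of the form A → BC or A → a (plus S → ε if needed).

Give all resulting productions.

TB → b; S → b; TA → a; X → a; S → TB X0; X0 → TB X1; X1 → TB S; X → TA X2; X2 → TA X3; X3 → X TA; X → TB X4; X4 → TB X5; X5 → TB X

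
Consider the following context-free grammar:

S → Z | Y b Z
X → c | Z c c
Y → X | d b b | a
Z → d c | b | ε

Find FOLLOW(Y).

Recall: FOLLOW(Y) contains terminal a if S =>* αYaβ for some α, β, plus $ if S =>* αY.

We compute FOLLOW(Y) using the standard algorithm.
FOLLOW(S) starts with {$}.
FIRST(S) = {a, b, c, d, ε}
FIRST(X) = {b, c, d}
FIRST(Y) = {a, b, c, d}
FIRST(Z) = {b, d, ε}
FOLLOW(S) = {$}
FOLLOW(X) = {b}
FOLLOW(Y) = {b}
FOLLOW(Z) = {$, c}
Therefore, FOLLOW(Y) = {b}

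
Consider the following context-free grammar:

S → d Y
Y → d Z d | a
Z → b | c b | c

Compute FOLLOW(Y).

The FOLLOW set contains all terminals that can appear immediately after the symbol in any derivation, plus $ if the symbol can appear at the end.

We compute FOLLOW(Y) using the standard algorithm.
FOLLOW(S) starts with {$}.
FIRST(S) = {d}
FIRST(Y) = {a, d}
FIRST(Z) = {b, c}
FOLLOW(S) = {$}
FOLLOW(Y) = {$}
FOLLOW(Z) = {d}
Therefore, FOLLOW(Y) = {$}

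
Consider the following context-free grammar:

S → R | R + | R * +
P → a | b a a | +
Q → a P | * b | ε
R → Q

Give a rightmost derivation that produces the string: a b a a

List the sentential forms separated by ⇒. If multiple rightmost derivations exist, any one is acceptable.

S ⇒ R ⇒ Q ⇒ a P ⇒ a b a a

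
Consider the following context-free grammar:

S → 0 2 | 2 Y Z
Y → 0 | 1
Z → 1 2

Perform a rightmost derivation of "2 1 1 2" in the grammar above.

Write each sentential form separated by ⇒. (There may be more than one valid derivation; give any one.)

S ⇒ 2 Y Z ⇒ 2 Y 1 2 ⇒ 2 1 1 2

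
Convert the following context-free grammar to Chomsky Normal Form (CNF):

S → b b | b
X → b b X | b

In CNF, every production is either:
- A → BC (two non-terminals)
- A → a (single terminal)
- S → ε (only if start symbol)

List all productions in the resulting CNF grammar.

TB → b; S → b; X → b; S → TB TB; X → TB X0; X0 → TB X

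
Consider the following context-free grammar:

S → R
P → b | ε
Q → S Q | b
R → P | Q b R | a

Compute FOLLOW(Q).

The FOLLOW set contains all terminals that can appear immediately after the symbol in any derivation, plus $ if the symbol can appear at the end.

We compute FOLLOW(Q) using the standard algorithm.
FOLLOW(S) starts with {$}.
FIRST(P) = {b, ε}
FIRST(Q) = {a, b}
FIRST(R) = {a, b, ε}
FIRST(S) = {a, b, ε}
FOLLOW(P) = {$, a, b}
FOLLOW(Q) = {b}
FOLLOW(R) = {$, a, b}
FOLLOW(S) = {$, a, b}
Therefore, FOLLOW(Q) = {b}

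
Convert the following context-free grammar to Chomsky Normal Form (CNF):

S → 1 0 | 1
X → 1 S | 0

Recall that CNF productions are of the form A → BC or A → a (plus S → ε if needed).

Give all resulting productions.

T1 → 1; T0 → 0; S → 1; X → 0; S → T1 T0; X → T1 S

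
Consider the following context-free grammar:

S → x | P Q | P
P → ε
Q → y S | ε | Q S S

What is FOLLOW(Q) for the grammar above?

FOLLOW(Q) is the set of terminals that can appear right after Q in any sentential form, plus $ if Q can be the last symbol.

We compute FOLLOW(Q) using the standard algorithm.
FOLLOW(S) starts with {$}.
FIRST(P) = {ε}
FIRST(Q) = {x, y, ε}
FIRST(S) = {x, y, ε}
FOLLOW(P) = {$, x, y}
FOLLOW(Q) = {$, x, y}
FOLLOW(S) = {$, x, y}
Therefore, FOLLOW(Q) = {$, x, y}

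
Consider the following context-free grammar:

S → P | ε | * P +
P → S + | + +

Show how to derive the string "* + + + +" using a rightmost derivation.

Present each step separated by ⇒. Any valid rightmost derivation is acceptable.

S ⇒ P ⇒ S + ⇒ * P + + ⇒ * + + + +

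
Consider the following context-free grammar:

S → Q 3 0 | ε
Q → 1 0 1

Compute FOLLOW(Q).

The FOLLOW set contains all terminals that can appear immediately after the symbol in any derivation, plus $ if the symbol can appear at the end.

We compute FOLLOW(Q) using the standard algorithm.
FOLLOW(S) starts with {$}.
FIRST(Q) = {1}
FIRST(S) = {1, ε}
FOLLOW(Q) = {3}
FOLLOW(S) = {$}
Therefore, FOLLOW(Q) = {3}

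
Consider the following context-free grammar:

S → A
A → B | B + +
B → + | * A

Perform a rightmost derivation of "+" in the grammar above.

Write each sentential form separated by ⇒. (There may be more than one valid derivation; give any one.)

S ⇒ A ⇒ B ⇒ +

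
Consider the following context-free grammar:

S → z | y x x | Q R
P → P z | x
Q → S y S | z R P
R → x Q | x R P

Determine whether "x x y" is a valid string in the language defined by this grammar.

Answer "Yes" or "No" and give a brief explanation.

No - no valid derivation exists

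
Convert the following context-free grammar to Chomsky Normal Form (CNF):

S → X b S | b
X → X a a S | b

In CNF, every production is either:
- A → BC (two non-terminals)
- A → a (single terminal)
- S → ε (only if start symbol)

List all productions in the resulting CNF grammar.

TB → b; S → b; TA → a; X → b; S → X X0; X0 → TB S; X → X X1; X1 → TA X2; X2 → TA S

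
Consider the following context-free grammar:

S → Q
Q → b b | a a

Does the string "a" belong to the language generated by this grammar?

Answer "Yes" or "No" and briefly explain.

No - no valid derivation exists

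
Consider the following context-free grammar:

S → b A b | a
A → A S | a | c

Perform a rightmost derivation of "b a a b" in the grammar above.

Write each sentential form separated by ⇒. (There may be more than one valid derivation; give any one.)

S ⇒ b A b ⇒ b A S b ⇒ b A a b ⇒ b a a b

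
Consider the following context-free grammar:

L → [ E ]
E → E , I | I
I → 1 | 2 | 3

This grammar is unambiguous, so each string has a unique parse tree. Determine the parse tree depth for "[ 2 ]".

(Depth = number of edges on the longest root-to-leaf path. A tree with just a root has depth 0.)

3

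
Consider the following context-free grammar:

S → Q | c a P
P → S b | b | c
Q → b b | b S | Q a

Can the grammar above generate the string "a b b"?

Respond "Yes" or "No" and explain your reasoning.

No - no valid derivation exists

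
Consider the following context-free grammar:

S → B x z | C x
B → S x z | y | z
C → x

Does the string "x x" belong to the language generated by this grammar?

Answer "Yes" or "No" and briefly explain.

Yes - a valid derivation exists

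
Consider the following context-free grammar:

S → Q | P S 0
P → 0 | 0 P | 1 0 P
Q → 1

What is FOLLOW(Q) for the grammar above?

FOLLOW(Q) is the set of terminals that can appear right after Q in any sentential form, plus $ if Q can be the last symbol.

We compute FOLLOW(Q) using the standard algorithm.
FOLLOW(S) starts with {$}.
FIRST(P) = {0, 1}
FIRST(Q) = {1}
FIRST(S) = {0, 1}
FOLLOW(P) = {0, 1}
FOLLOW(Q) = {$, 0}
FOLLOW(S) = {$, 0}
Therefore, FOLLOW(Q) = {$, 0}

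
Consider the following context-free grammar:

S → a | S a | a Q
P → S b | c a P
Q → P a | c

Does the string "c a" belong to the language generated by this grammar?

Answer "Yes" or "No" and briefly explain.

No - no valid derivation exists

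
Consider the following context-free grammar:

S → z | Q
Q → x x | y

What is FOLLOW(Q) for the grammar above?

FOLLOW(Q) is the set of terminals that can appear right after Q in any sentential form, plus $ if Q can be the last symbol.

We compute FOLLOW(Q) using the standard algorithm.
FOLLOW(S) starts with {$}.
FIRST(Q) = {x, y}
FIRST(S) = {x, y, z}
FOLLOW(Q) = {$}
FOLLOW(S) = {$}
Therefore, FOLLOW(Q) = {$}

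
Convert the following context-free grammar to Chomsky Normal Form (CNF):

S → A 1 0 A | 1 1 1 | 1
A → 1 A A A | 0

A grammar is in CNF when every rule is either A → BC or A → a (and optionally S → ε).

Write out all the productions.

T1 → 1; T0 → 0; S → 1; A → 0; S → A X0; X0 → T1 X1; X1 → T0 A; S → T1 X2; X2 → T1 T1; A → T1 X3; X3 → A X4; X4 → A A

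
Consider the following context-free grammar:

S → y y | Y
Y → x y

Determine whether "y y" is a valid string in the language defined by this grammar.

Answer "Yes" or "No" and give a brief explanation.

Yes - a valid derivation exists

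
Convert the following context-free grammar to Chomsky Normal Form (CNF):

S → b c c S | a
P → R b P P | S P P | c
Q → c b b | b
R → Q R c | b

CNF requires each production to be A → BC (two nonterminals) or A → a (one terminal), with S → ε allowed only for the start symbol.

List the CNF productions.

TB → b; TC → c; S → a; P → c; Q → b; R → b; S → TB X0; X0 → TC X1; X1 → TC S; P → R X2; X2 → TB X3; X3 → P P; P → S X4; X4 → P P; Q → TC X5; X5 → TB TB; R → Q X6; X6 → R TC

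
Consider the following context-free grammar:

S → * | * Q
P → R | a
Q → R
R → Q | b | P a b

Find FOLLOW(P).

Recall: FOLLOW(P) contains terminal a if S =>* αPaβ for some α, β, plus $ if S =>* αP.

We compute FOLLOW(P) using the standard algorithm.
FOLLOW(S) starts with {$}.
FIRST(P) = {a, b}
FIRST(Q) = {a, b}
FIRST(R) = {a, b}
FIRST(S) = {*}
FOLLOW(P) = {a}
FOLLOW(Q) = {$, a}
FOLLOW(R) = {$, a}
FOLLOW(S) = {$}
Therefore, FOLLOW(P) = {a}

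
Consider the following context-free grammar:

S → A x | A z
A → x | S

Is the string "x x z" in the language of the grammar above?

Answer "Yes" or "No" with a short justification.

Yes - a valid derivation exists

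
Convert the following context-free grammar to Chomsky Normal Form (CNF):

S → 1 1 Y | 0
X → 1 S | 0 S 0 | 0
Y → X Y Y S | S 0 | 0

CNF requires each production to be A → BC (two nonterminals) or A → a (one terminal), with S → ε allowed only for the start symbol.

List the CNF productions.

T1 → 1; S → 0; T0 → 0; X → 0; Y → 0; S → T1 X0; X0 → T1 Y; X → T1 S; X → T0 X1; X1 → S T0; Y → X X2; X2 → Y X3; X3 → Y S; Y → S T0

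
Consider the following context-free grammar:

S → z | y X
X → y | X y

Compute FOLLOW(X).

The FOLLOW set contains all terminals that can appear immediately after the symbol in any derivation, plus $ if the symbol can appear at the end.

We compute FOLLOW(X) using the standard algorithm.
FOLLOW(S) starts with {$}.
FIRST(S) = {y, z}
FIRST(X) = {y}
FOLLOW(S) = {$}
FOLLOW(X) = {$, y}
Therefore, FOLLOW(X) = {$, y}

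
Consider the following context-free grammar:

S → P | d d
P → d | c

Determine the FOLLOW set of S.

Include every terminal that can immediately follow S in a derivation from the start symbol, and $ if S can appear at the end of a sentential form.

We compute FOLLOW(S) using the standard algorithm.
FOLLOW(S) starts with {$}.
FIRST(P) = {c, d}
FIRST(S) = {c, d}
FOLLOW(P) = {$}
FOLLOW(S) = {$}
Therefore, FOLLOW(S) = {$}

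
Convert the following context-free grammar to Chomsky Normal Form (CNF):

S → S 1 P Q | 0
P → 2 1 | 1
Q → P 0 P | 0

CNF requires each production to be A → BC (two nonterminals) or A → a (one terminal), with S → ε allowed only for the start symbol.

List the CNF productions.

T1 → 1; S → 0; T2 → 2; P → 1; T0 → 0; Q → 0; S → S X0; X0 → T1 X1; X1 → P Q; P → T2 T1; Q → P X2; X2 → T0 P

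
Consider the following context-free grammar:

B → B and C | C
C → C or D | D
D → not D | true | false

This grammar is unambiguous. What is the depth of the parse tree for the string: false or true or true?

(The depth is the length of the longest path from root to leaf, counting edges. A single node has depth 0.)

5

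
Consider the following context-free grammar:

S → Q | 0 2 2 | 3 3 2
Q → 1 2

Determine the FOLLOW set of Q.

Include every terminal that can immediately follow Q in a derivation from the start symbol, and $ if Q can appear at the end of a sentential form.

We compute FOLLOW(Q) using the standard algorithm.
FOLLOW(S) starts with {$}.
FIRST(Q) = {1}
FIRST(S) = {0, 1, 3}
FOLLOW(Q) = {$}
FOLLOW(S) = {$}
Therefore, FOLLOW(Q) = {$}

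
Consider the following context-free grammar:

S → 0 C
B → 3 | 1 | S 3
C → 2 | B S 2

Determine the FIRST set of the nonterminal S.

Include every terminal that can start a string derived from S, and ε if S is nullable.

We compute FIRST(S) using the standard algorithm.
FIRST(B) = {0, 1, 3}
FIRST(C) = {0, 1, 2, 3}
FIRST(S) = {0}
Therefore, FIRST(S) = {0}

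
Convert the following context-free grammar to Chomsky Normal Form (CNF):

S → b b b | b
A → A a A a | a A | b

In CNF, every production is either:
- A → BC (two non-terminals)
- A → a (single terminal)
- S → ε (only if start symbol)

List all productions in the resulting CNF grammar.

TB → b; S → b; TA → a; A → b; S → TB X0; X0 → TB TB; A → A X1; X1 → TA X2; X2 → A TA; A → TA A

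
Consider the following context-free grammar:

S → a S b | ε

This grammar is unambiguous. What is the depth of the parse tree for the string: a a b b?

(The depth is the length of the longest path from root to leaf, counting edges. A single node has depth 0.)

3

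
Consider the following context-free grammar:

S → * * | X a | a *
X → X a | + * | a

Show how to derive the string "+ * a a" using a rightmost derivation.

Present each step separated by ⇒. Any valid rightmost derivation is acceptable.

S ⇒ X a ⇒ X a a ⇒ + * a a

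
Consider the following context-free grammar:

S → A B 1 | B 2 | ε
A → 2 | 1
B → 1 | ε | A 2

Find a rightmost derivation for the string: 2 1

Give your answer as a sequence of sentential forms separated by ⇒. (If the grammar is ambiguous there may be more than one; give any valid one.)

S ⇒ A B 1 ⇒ A 1 ⇒ 2 1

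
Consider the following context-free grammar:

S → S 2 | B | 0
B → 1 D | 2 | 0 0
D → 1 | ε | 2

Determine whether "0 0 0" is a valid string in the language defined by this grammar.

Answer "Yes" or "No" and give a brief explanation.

No - no valid derivation exists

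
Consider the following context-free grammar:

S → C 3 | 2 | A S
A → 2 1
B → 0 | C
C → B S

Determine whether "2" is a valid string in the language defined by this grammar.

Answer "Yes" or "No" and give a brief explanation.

Yes - a valid derivation exists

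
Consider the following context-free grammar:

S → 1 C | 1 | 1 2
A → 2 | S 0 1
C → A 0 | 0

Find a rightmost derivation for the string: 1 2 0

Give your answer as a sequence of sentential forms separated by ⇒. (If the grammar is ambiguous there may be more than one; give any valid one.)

S ⇒ 1 C ⇒ 1 A 0 ⇒ 1 2 0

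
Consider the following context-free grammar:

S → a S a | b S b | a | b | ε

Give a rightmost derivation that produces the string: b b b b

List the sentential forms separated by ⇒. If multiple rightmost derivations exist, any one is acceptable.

S ⇒ b S b ⇒ b b S b b ⇒ b b b b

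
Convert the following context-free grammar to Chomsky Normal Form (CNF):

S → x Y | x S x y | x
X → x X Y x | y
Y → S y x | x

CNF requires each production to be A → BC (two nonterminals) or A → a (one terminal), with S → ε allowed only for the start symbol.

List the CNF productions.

TX → x; TY → y; S → x; X → y; Y → x; S → TX Y; S → TX X0; X0 → S X1; X1 → TX TY; X → TX X2; X2 → X X3; X3 → Y TX; Y → S X4; X4 → TY TX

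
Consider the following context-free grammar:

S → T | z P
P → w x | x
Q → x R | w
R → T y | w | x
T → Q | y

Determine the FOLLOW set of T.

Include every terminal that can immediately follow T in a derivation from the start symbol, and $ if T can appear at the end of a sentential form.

We compute FOLLOW(T) using the standard algorithm.
FOLLOW(S) starts with {$}.
FIRST(P) = {w, x}
FIRST(Q) = {w, x}
FIRST(R) = {w, x, y}
FIRST(S) = {w, x, y, z}
FIRST(T) = {w, x, y}
FOLLOW(P) = {$}
FOLLOW(Q) = {$, y}
FOLLOW(R) = {$, y}
FOLLOW(S) = {$}
FOLLOW(T) = {$, y}
Therefore, FOLLOW(T) = {$, y}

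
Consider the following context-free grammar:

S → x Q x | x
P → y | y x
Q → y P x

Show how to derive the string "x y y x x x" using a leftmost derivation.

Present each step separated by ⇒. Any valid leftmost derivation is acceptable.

S ⇒ x Q x ⇒ x y P x x ⇒ x y y x x x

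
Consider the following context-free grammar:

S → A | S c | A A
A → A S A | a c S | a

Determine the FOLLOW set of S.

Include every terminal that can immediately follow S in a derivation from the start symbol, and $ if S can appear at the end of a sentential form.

We compute FOLLOW(S) using the standard algorithm.
FOLLOW(S) starts with {$}.
FIRST(A) = {a}
FIRST(S) = {a}
FOLLOW(A) = {$, a, c}
FOLLOW(S) = {$, a, c}
Therefore, FOLLOW(S) = {$, a, c}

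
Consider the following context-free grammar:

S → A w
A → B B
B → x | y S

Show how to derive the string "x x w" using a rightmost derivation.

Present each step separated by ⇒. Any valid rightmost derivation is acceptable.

S ⇒ A w ⇒ B B w ⇒ B x w ⇒ x x w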